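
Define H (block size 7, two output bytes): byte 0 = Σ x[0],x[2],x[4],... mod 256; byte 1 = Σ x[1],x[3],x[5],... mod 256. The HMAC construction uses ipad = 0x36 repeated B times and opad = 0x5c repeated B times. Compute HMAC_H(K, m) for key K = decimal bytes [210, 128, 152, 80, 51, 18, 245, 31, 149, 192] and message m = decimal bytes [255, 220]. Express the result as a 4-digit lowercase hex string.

f1e4

Key decimal bytes [210, 128, 152, 80, 51, 18, 245, 31, 149, 192] = d2 80 98 50 33 12 f5 1f 95 c0 is 10 bytes > B = 7, so hash it first: H(key) = 27 c1, then zero-pad to 7 bytes: K' = 27 c1 00 00 00 00 00.
K' ⊕ ipad = 11 f7 36 36 36 36 36.  K' ⊕ opad = 7b 9d 5c 5c 5c 5c 5c.
Inner input = (K'⊕ipad) ∥ m = 11 f7 36 36 36 36 36 ∥ ff dc.
Inner hash: even-index sum = 399 mod 256 = 143; odd-index sum = 610 mod 256 = 98 → 8f 62.
Outer input = (K'⊕opad) ∥ inner = 7b 9d 5c 5c 5c 5c 5c ∥ 8f 62.
Outer hash (tag): even-index sum = 497 mod 256 = 241; odd-index sum = 484 mod 256 = 228 → f1 e4.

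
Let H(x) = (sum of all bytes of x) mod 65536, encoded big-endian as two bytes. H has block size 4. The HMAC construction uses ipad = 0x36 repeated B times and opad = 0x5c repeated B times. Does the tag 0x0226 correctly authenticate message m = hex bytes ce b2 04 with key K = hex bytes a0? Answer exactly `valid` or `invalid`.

Key hex bytes a0 is 1 byte ≤ B = 4; zero-pad to 4 bytes: K' = a0 00 00 00.
K' ⊕ ipad = 96 36 36 36; K' ⊕ opad = fc 5c 5c 5c.
Inner hash: sum = 150+54+54+54+206+178+4 = 700 → 02 bc.
Outer hash (recomputed tag): sum = 252+92+92+92+2+188 = 718 → 02 ce.
Recomputed tag = 02ce; claimed = 0226 → mismatch.

invalid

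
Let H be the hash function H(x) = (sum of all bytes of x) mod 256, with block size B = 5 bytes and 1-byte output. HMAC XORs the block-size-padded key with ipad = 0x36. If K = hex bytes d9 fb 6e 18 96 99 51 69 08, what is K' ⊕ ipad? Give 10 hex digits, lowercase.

7d36363636

Key hex bytes d9 fb 6e 18 96 99 51 69 08 is 9 bytes > B = 5, so hash it first: H(key) = 4b, then zero-pad to 5 bytes: K' = 4b 00 00 00 00.
XOR each byte with 0x36: 4b⊕36=7d, 00⊕36=36, 00⊕36=36, 00⊕36=36, 00⊕36=36.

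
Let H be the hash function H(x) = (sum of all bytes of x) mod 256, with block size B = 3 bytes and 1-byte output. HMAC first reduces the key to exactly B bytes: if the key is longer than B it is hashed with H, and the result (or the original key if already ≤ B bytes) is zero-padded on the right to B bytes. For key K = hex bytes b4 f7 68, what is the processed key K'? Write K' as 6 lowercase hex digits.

Key hex bytes b4 f7 68 is exactly B = 3 bytes: K' = b4 f7 68.

b4f768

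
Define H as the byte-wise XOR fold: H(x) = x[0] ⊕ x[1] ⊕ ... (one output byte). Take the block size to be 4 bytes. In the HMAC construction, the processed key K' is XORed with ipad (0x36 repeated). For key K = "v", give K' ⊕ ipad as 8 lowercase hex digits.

40363636

Key "v" = 76 is 1 byte ≤ B = 4; zero-pad to 4 bytes: K' = 76 00 00 00.
XOR each byte with 0x36: 76⊕36=40, 00⊕36=36, 00⊕36=36, 00⊕36=36.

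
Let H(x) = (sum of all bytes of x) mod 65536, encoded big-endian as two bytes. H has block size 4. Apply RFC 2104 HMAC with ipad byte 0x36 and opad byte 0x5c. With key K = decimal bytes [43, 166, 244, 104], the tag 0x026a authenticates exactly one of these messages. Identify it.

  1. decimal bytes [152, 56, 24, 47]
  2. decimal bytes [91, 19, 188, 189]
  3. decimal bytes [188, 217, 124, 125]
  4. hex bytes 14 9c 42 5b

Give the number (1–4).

4

Key decimal bytes [43, 166, 244, 104] = 2b a6 f4 68 is exactly B = 4 bytes: K' = 2b a6 f4 68.
K' ⊕ ipad = 1d 90 c2 5e; K' ⊕ opad = 77 fa a8 34.
m1: inner = H(1d 90 c2 5e 98 38 18 2f) = 02 e4; tag = H(77 fa a8 34 02 e4) = 0333
m2: inner = H(1d 90 c2 5e 5b 13 bc bd) = 03 b4; tag = H(77 fa a8 34 03 b4) = 0304
m3: inner = H(1d 90 c2 5e bc d9 7c 7d) = 04 5b; tag = H(77 fa a8 34 04 5b) = 02ac
m4: inner = H(1d 90 c2 5e 14 9c 42 5b) = 03 1a; tag = H(77 fa a8 34 03 1a) = 026a ← matches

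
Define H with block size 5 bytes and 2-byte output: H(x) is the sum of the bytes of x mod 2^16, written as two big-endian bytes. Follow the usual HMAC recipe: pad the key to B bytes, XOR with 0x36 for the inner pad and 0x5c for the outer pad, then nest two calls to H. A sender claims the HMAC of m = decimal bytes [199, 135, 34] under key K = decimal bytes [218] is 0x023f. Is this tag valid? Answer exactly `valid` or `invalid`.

Key decimal bytes [218] = da is 1 byte ≤ B = 5; zero-pad to 5 bytes: K' = da 00 00 00 00.
K' ⊕ ipad = ec 36 36 36 36; K' ⊕ opad = 86 5c 5c 5c 5c.
Inner hash: sum = 236+54+54+54+54+199+135+34 = 820 → 03 34.
Outer hash (recomputed tag): sum = 134+92+92+92+92+3+52 = 557 → 02 2d.
Recomputed tag = 022d; claimed = 023f → mismatch.

invalid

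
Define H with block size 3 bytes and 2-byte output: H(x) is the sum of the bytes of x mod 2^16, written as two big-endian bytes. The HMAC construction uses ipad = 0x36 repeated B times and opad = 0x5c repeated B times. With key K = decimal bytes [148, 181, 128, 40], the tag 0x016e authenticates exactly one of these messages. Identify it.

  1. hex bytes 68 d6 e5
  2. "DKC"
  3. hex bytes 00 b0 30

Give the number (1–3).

Key decimal bytes [148, 181, 128, 40] = 94 b5 80 28 is 4 bytes > B = 3, so hash it first: H(key) = 01 f1, then zero-pad to 3 bytes: K' = 01 f1 00.
K' ⊕ ipad = 37 c7 36; K' ⊕ opad = 5d ad 5c.
m1: inner = H(37 c7 36 68 d6 e5) = 03 57; tag = H(5d ad 5c 03 57) = 01c0
m2: inner = H(37 c7 36 44 4b 43) = 02 06; tag = H(5d ad 5c 02 06) = 016e ← matches
m3: inner = H(37 c7 36 00 b0 30) = 02 14; tag = H(5d ad 5c 02 14) = 017c

2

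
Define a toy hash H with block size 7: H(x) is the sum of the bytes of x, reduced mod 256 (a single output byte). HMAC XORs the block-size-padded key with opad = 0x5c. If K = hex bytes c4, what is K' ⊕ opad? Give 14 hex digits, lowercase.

985c5c5c5c5c5c

Key hex bytes c4 is 1 byte ≤ B = 7; zero-pad to 7 bytes: K' = c4 00 00 00 00 00 00.
XOR each byte with 0x5c: c4⊕5c=98, 00⊕5c=5c, 00⊕5c=5c, 00⊕5c=5c, 00⊕5c=5c, 00⊕5c=5c, 00⊕5c=5c.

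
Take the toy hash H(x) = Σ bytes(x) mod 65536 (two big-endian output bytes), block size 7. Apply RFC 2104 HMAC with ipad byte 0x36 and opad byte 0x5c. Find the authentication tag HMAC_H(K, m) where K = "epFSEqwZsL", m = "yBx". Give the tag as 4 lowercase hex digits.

040d

Key "epFSEqwZsL" = 65 70 46 53 45 71 77 5a 73 4c is 10 bytes > B = 7, so hash it first: H(key) = 03 b4, then zero-pad to 7 bytes: K' = 03 b4 00 00 00 00 00.
K' ⊕ ipad = 35 82 36 36 36 36 36.  K' ⊕ opad = 5f e8 5c 5c 5c 5c 5c.
Inner input = (K'⊕ipad) ∥ m = 35 82 36 36 36 36 36 ∥ 79 42 78.
Inner hash: sum = 53+130+54+54+54+54+54+121+66+120 = 760 → 02 f8.
Outer input = (K'⊕opad) ∥ inner = 5f e8 5c 5c 5c 5c 5c ∥ 02 f8.
Outer hash (tag): sum = 95+232+92+92+92+92+92+2+248 = 1037 → 04 0d.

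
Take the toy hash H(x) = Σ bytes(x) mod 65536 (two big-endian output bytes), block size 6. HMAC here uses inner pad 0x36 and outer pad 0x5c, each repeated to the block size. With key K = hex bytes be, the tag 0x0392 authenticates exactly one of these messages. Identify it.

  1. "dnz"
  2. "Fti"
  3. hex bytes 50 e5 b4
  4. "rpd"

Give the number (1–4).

Key hex bytes be is 1 byte ≤ B = 6; zero-pad to 6 bytes: K' = be 00 00 00 00 00.
K' ⊕ ipad = 88 36 36 36 36 36; K' ⊕ opad = e2 5c 5c 5c 5c 5c.
m1: inner = H(88 36 36 36 36 36 64 6e 7a) = 02 e2; tag = H(e2 5c 5c 5c 5c 5c 02 e2) = 0392 ← matches
m2: inner = H(88 36 36 36 36 36 46 74 69) = 02 b9; tag = H(e2 5c 5c 5c 5c 5c 02 b9) = 0369
m3: inner = H(88 36 36 36 36 36 50 e5 b4) = 03 7f; tag = H(e2 5c 5c 5c 5c 5c 03 7f) = 0330
m4: inner = H(88 36 36 36 36 36 72 70 64) = 02 dc; tag = H(e2 5c 5c 5c 5c 5c 02 dc) = 038c

1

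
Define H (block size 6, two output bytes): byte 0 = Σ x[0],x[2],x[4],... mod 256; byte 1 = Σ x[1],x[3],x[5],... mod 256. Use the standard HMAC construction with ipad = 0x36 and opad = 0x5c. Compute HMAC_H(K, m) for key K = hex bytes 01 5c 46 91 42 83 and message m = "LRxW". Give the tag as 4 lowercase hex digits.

Key hex bytes 01 5c 46 91 42 83 is exactly B = 6 bytes: K' = 01 5c 46 91 42 83.
K' ⊕ ipad = 37 6a 70 a7 74 b5.  K' ⊕ opad = 5d 00 1a cd 1e df.
Inner input = (K'⊕ipad) ∥ m = 37 6a 70 a7 74 b5 ∥ 4c 52 78 57.
Inner hash: even-index sum = 479 mod 256 = 223; odd-index sum = 623 mod 256 = 111 → df 6f.
Outer input = (K'⊕opad) ∥ inner = 5d 00 1a cd 1e df ∥ df 6f.
Outer hash (tag): even-index sum = 372 mod 256 = 116; odd-index sum = 539 mod 256 = 27 → 74 1b.

741b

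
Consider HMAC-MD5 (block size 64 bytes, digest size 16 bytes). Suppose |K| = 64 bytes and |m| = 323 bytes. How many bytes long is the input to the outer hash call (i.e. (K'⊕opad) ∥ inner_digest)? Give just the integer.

80

Key is 64 ≤ 64 bytes, zero-padded: |K'| = 64.
Outer input = (K'⊕opad) ∥ H(inner) → 64 + 16 = 80 bytes.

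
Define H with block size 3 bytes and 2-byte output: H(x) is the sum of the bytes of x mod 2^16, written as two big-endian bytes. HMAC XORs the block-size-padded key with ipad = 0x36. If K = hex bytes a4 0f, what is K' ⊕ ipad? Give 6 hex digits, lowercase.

Key hex bytes a4 0f is 2 bytes ≤ B = 3; zero-pad to 3 bytes: K' = a4 0f 00.
XOR each byte with 0x36: a4⊕36=92, 0f⊕36=39, 00⊕36=36.

923936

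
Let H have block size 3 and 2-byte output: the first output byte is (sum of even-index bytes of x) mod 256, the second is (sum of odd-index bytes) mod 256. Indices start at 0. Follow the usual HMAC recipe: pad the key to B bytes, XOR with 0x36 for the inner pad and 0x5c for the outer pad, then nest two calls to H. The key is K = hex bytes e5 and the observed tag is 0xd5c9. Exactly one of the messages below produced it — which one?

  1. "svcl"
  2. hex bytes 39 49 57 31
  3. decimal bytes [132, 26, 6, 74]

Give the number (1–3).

3

Key hex bytes e5 is 1 byte ≤ B = 3; zero-pad to 3 bytes: K' = e5 00 00.
K' ⊕ ipad = d3 36 36; K' ⊕ opad = b9 5c 5c.
m1: inner = H(d3 36 36 73 76 63 6c) = eb 0c; tag = H(b9 5c 5c eb 0c) = 2147
m2: inner = H(d3 36 36 39 49 57 31) = 83 c6; tag = H(b9 5c 5c 83 c6) = dbdf
m3: inner = H(d3 36 36 84 1a 06 4a) = 6d c0; tag = H(b9 5c 5c 6d c0) = d5c9 ← matches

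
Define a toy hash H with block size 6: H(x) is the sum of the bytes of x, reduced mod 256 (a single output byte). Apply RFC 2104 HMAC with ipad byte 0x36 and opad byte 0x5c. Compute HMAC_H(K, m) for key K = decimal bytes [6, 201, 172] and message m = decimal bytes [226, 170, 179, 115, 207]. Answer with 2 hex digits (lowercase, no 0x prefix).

Key decimal bytes [6, 201, 172] = 06 c9 ac is 3 bytes ≤ B = 6; zero-pad to 6 bytes: K' = 06 c9 ac 00 00 00.
K' ⊕ ipad = 30 ff 9a 36 36 36.  K' ⊕ opad = 5a 95 f0 5c 5c 5c.
Inner input = (K'⊕ipad) ∥ m = 30 ff 9a 36 36 36 ∥ e2 aa b3 73 cf.
Inner hash: sum = 48+255+154+54+54+54+226+170+179+115+207 = 1516; mod 256 = 236 → ec.
Outer input = (K'⊕opad) ∥ inner = 5a 95 f0 5c 5c 5c ∥ ec.
Outer hash (tag): sum = 90+149+240+92+92+92+236 = 991; mod 256 = 223 → df.

df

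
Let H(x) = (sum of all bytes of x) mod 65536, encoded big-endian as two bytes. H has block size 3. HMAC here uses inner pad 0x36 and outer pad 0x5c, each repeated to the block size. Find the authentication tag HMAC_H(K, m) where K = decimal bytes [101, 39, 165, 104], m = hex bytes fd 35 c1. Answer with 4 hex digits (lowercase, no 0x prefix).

Key decimal bytes [101, 39, 165, 104] = 65 27 a5 68 is 4 bytes > B = 3, so hash it first: H(key) = 01 99, then zero-pad to 3 bytes: K' = 01 99 00.
K' ⊕ ipad = 37 af 36.  K' ⊕ opad = 5d c5 5c.
Inner input = (K'⊕ipad) ∥ m = 37 af 36 ∥ fd 35 c1.
Inner hash: sum = 55+175+54+253+53+193 = 783 → 03 0f.
Outer input = (K'⊕opad) ∥ inner = 5d c5 5c ∥ 03 0f.
Outer hash (tag): sum = 93+197+92+3+15 = 400 → 01 90.

0190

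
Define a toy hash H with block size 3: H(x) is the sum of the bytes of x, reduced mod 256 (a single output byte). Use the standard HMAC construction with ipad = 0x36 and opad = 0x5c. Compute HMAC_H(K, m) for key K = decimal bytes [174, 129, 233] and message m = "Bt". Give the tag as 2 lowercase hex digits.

68

Key decimal bytes [174, 129, 233] = ae 81 e9 is exactly B = 3 bytes: K' = ae 81 e9.
K' ⊕ ipad = 98 b7 df.  K' ⊕ opad = f2 dd b5.
Inner input = (K'⊕ipad) ∥ m = 98 b7 df ∥ 42 74.
Inner hash: sum = 152+183+223+66+116 = 740; mod 256 = 228 → e4.
Outer input = (K'⊕opad) ∥ inner = f2 dd b5 ∥ e4.
Outer hash (tag): sum = 242+221+181+228 = 872; mod 256 = 104 → 68.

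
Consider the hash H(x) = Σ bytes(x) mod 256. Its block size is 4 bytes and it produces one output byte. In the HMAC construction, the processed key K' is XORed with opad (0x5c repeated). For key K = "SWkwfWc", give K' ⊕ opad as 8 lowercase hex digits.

f05c5c5c

Key "SWkwfWc" = 53 57 6b 77 66 57 63 is 7 bytes > B = 4, so hash it first: H(key) = ac, then zero-pad to 4 bytes: K' = ac 00 00 00.
XOR each byte with 0x5c: ac⊕5c=f0, 00⊕5c=5c, 00⊕5c=5c, 00⊕5c=5c.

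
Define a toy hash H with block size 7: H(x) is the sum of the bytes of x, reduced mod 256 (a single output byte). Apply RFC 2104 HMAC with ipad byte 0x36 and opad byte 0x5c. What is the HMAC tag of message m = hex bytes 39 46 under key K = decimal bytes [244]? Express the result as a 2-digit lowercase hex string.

Key decimal bytes [244] = f4 is 1 byte ≤ B = 7; zero-pad to 7 bytes: K' = f4 00 00 00 00 00 00.
K' ⊕ ipad = c2 36 36 36 36 36 36.  K' ⊕ opad = a8 5c 5c 5c 5c 5c 5c.
Inner input = (K'⊕ipad) ∥ m = c2 36 36 36 36 36 36 ∥ 39 46.
Inner hash: sum = 194+54+54+54+54+54+54+57+70 = 645; mod 256 = 133 → 85.
Outer input = (K'⊕opad) ∥ inner = a8 5c 5c 5c 5c 5c 5c ∥ 85.
Outer hash (tag): sum = 168+92+92+92+92+92+92+133 = 853; mod 256 = 85 → 55.

55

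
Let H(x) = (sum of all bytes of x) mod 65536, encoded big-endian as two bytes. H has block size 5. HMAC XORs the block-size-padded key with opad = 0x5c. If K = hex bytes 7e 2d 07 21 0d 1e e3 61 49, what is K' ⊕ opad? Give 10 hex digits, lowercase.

Key hex bytes 7e 2d 07 21 0d 1e e3 61 49 is 9 bytes > B = 5, so hash it first: H(key) = 02 8b, then zero-pad to 5 bytes: K' = 02 8b 00 00 00.
XOR each byte with 0x5c: 02⊕5c=5e, 8b⊕5c=d7, 00⊕5c=5c, 00⊕5c=5c, 00⊕5c=5c.

5ed75c5c5c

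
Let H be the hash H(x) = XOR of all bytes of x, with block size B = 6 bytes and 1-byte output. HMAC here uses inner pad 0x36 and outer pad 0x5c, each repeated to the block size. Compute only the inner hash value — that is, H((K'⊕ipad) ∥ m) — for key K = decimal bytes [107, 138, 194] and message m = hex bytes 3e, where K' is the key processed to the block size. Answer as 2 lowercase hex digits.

1d

Key decimal bytes [107, 138, 194] = 6b 8a c2 is 3 bytes ≤ B = 6; zero-pad to 6 bytes: K' = 6b 8a c2 00 00 00.
K' ⊕ ipad = 5d bc f4 36 36 36.
Inner input = 5d bc f4 36 36 36 ∥ 3e.
Inner hash: XOR 5d⊕bc⊕f4⊕36⊕36⊕36⊕3e = 1d.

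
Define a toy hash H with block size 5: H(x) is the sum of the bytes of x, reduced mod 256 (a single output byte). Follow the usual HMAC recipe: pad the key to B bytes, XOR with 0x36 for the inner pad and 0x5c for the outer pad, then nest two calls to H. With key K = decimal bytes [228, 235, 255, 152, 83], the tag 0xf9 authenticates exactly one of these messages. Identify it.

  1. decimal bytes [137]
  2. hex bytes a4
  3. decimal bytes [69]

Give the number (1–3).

Key decimal bytes [228, 235, 255, 152, 83] = e4 eb ff 98 53 is exactly B = 5 bytes: K' = e4 eb ff 98 53.
K' ⊕ ipad = d2 dd c9 ae 65; K' ⊕ opad = b8 b7 a3 c4 0f.
m1: inner = H(d2 dd c9 ae 65 89) = 14; tag = H(b8 b7 a3 c4 0f 14) = f9 ← matches
m2: inner = H(d2 dd c9 ae 65 a4) = 2f; tag = H(b8 b7 a3 c4 0f 2f) = 14
m3: inner = H(d2 dd c9 ae 65 45) = d0; tag = H(b8 b7 a3 c4 0f d0) = b5

1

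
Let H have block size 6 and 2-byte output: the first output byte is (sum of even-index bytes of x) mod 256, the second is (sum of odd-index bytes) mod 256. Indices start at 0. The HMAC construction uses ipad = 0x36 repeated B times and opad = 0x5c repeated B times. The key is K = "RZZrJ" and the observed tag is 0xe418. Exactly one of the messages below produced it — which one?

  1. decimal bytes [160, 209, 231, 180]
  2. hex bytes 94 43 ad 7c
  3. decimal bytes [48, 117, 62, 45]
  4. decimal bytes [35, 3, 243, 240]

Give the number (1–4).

Key "RZZrJ" = 52 5a 5a 72 4a is 5 bytes ≤ B = 6; zero-pad to 6 bytes: K' = 52 5a 5a 72 4a 00.
K' ⊕ ipad = 64 6c 6c 44 7c 36; K' ⊕ opad = 0e 06 06 2e 16 5c.
m1: inner = H(64 6c 6c 44 7c 36 a0 d1 e7 b4) = d3 6b; tag = H(0e 06 06 2e 16 5c d3 6b) = fdfb
m2: inner = H(64 6c 6c 44 7c 36 94 43 ad 7c) = 8d a5; tag = H(0e 06 06 2e 16 5c 8d a5) = b735
m3: inner = H(64 6c 6c 44 7c 36 30 75 3e 2d) = ba 88; tag = H(0e 06 06 2e 16 5c ba 88) = e418 ← matches
m4: inner = H(64 6c 6c 44 7c 36 23 03 f3 f0) = 62 d9; tag = H(0e 06 06 2e 16 5c 62 d9) = 8c69

3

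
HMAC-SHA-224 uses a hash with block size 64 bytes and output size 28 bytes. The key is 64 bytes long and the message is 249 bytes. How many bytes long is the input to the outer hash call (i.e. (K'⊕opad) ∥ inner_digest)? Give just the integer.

Key is 64 ≤ 64 bytes, zero-padded: |K'| = 64.
Outer input = (K'⊕opad) ∥ H(inner) → 64 + 28 = 92 bytes.

92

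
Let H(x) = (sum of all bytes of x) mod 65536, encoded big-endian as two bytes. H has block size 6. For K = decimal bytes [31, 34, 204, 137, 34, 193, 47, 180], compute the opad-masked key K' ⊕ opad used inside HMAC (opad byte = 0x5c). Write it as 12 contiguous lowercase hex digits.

Key decimal bytes [31, 34, 204, 137, 34, 193, 47, 180] = 1f 22 cc 89 22 c1 2f b4 is 8 bytes > B = 6, so hash it first: H(key) = 03 5c, then zero-pad to 6 bytes: K' = 03 5c 00 00 00 00.
XOR each byte with 0x5c: 03⊕5c=5f, 5c⊕5c=00, 00⊕5c=5c, 00⊕5c=5c, 00⊕5c=5c, 00⊕5c=5c.

5f005c5c5c5c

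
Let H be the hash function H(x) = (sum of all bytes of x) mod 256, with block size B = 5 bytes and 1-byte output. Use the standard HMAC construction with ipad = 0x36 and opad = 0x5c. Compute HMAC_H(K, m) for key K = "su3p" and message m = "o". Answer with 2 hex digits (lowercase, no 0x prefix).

c7

Key "su3p" = 73 75 33 70 is 4 bytes ≤ B = 5; zero-pad to 5 bytes: K' = 73 75 33 70 00.
K' ⊕ ipad = 45 43 05 46 36.  K' ⊕ opad = 2f 29 6f 2c 5c.
Inner input = (K'⊕ipad) ∥ m = 45 43 05 46 36 ∥ 6f.
Inner hash: sum = 69+67+5+70+54+111 = 376; mod 256 = 120 → 78.
Outer input = (K'⊕opad) ∥ inner = 2f 29 6f 2c 5c ∥ 78.
Outer hash (tag): sum = 47+41+111+44+92+120 = 455; mod 256 = 199 → c7.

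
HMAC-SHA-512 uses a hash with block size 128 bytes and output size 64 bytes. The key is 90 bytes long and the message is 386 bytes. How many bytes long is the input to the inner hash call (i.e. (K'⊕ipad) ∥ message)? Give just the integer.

514

Key is 90 ≤ 128 bytes, zero-padded: |K'| = 128.
Inner input = (K'⊕ipad) ∥ m → 128 + 386 = 514 bytes.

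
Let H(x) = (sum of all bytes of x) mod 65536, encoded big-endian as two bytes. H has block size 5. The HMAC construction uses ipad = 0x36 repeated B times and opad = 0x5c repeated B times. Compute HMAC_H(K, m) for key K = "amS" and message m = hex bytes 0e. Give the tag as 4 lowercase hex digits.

01c7

Key "amS" = 61 6d 53 is 3 bytes ≤ B = 5; zero-pad to 5 bytes: K' = 61 6d 53 00 00.
K' ⊕ ipad = 57 5b 65 36 36.  K' ⊕ opad = 3d 31 0f 5c 5c.
Inner input = (K'⊕ipad) ∥ m = 57 5b 65 36 36 ∥ 0e.
Inner hash: sum = 87+91+101+54+54+14 = 401 → 01 91.
Outer input = (K'⊕opad) ∥ inner = 3d 31 0f 5c 5c ∥ 01 91.
Outer hash (tag): sum = 61+49+15+92+92+1+145 = 455 → 01 c7.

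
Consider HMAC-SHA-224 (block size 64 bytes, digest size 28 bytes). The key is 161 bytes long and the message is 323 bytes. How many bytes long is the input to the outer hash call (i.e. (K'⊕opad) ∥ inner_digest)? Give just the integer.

92

Key is 161 > 64 bytes, so it is hashed to 28 bytes then zero-padded to 64: |K'| = 64.
Outer input = (K'⊕opad) ∥ H(inner) → 64 + 28 = 92 bytes.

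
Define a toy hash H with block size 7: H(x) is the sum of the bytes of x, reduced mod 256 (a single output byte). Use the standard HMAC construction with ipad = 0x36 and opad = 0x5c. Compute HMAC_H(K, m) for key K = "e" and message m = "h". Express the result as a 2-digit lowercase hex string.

60

Key "e" = 65 is 1 byte ≤ B = 7; zero-pad to 7 bytes: K' = 65 00 00 00 00 00 00.
K' ⊕ ipad = 53 36 36 36 36 36 36.  K' ⊕ opad = 39 5c 5c 5c 5c 5c 5c.
Inner input = (K'⊕ipad) ∥ m = 53 36 36 36 36 36 36 ∥ 68.
Inner hash: sum = 83+54+54+54+54+54+54+104 = 511; mod 256 = 255 → ff.
Outer input = (K'⊕opad) ∥ inner = 39 5c 5c 5c 5c 5c 5c ∥ ff.
Outer hash (tag): sum = 57+92+92+92+92+92+92+255 = 864; mod 256 = 96 → 60.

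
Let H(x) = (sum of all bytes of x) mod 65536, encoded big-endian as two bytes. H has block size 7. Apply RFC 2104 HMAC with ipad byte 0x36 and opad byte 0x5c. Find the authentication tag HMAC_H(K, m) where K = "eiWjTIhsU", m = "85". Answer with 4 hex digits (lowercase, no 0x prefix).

Key "eiWjTIhsU" = 65 69 57 6a 54 49 68 73 55 is 9 bytes > B = 7, so hash it first: H(key) = 03 5c, then zero-pad to 7 bytes: K' = 03 5c 00 00 00 00 00.
K' ⊕ ipad = 35 6a 36 36 36 36 36.  K' ⊕ opad = 5f 00 5c 5c 5c 5c 5c.
Inner input = (K'⊕ipad) ∥ m = 35 6a 36 36 36 36 36 ∥ 38 35.
Inner hash: sum = 53+106+54+54+54+54+54+56+53 = 538 → 02 1a.
Outer input = (K'⊕opad) ∥ inner = 5f 00 5c 5c 5c 5c 5c ∥ 02 1a.
Outer hash (tag): sum = 95+0+92+92+92+92+92+2+26 = 583 → 02 47.

0247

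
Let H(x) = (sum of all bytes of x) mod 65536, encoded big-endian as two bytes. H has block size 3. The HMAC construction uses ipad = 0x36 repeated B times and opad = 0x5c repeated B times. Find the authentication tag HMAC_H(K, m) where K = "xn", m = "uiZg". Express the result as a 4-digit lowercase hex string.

012f

Key "xn" = 78 6e is 2 bytes ≤ B = 3; zero-pad to 3 bytes: K' = 78 6e 00.
K' ⊕ ipad = 4e 58 36.  K' ⊕ opad = 24 32 5c.
Inner input = (K'⊕ipad) ∥ m = 4e 58 36 ∥ 75 69 5a 67.
Inner hash: sum = 78+88+54+117+105+90+103 = 635 → 02 7b.
Outer input = (K'⊕opad) ∥ inner = 24 32 5c ∥ 02 7b.
Outer hash (tag): sum = 36+50+92+2+123 = 303 → 01 2f.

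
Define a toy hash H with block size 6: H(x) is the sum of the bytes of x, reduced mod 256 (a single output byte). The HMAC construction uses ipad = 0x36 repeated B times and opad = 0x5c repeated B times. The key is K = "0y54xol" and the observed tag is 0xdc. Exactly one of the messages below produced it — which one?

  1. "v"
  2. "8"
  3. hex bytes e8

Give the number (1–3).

1

Key "0y54xol" = 30 79 35 34 78 6f 6c is 7 bytes > B = 6, so hash it first: H(key) = 65, then zero-pad to 6 bytes: K' = 65 00 00 00 00 00.
K' ⊕ ipad = 53 36 36 36 36 36; K' ⊕ opad = 39 5c 5c 5c 5c 5c.
m1: inner = H(53 36 36 36 36 36 76) = d7; tag = H(39 5c 5c 5c 5c 5c d7) = dc ← matches
m2: inner = H(53 36 36 36 36 36 38) = 99; tag = H(39 5c 5c 5c 5c 5c 99) = 9e
m3: inner = H(53 36 36 36 36 36 e8) = 49; tag = H(39 5c 5c 5c 5c 5c 49) = 4e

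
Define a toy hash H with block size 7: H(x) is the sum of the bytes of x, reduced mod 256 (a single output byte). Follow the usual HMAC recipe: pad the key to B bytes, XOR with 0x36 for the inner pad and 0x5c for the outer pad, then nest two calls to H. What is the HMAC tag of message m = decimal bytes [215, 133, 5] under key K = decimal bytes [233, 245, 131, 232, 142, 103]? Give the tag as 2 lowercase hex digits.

2f

Key decimal bytes [233, 245, 131, 232, 142, 103] = e9 f5 83 e8 8e 67 is 6 bytes ≤ B = 7; zero-pad to 7 bytes: K' = e9 f5 83 e8 8e 67 00.
K' ⊕ ipad = df c3 b5 de b8 51 36.  K' ⊕ opad = b5 a9 df b4 d2 3b 5c.
Inner input = (K'⊕ipad) ∥ m = df c3 b5 de b8 51 36 ∥ d7 85 05.
Inner hash: sum = 223+195+181+222+184+81+54+215+133+5 = 1493; mod 256 = 213 → d5.
Outer input = (K'⊕opad) ∥ inner = b5 a9 df b4 d2 3b 5c ∥ d5.
Outer hash (tag): sum = 181+169+223+180+210+59+92+213 = 1327; mod 256 = 47 → 2f.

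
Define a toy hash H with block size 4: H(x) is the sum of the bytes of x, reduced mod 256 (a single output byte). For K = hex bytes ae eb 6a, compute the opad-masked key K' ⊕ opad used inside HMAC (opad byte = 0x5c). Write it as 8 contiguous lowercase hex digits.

f2b7365c

Key hex bytes ae eb 6a is 3 bytes ≤ B = 4; zero-pad to 4 bytes: K' = ae eb 6a 00.
XOR each byte with 0x5c: ae⊕5c=f2, eb⊕5c=b7, 6a⊕5c=36, 00⊕5c=5c.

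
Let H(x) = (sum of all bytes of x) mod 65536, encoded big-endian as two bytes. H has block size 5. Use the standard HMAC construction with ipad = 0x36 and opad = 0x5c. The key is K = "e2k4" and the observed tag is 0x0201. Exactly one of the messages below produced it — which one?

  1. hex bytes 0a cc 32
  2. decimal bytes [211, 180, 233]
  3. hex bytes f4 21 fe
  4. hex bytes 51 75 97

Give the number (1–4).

2

Key "e2k4" = 65 32 6b 34 is 4 bytes ≤ B = 5; zero-pad to 5 bytes: K' = 65 32 6b 34 00.
K' ⊕ ipad = 53 04 5d 02 36; K' ⊕ opad = 39 6e 37 68 5c.
m1: inner = H(53 04 5d 02 36 0a cc 32) = 01 f4; tag = H(39 6e 37 68 5c 01 f4) = 0297
m2: inner = H(53 04 5d 02 36 d3 b4 e9) = 03 5c; tag = H(39 6e 37 68 5c 03 5c) = 0201 ← matches
m3: inner = H(53 04 5d 02 36 f4 21 fe) = 02 ff; tag = H(39 6e 37 68 5c 02 ff) = 02a3
m4: inner = H(53 04 5d 02 36 51 75 97) = 02 49; tag = H(39 6e 37 68 5c 02 49) = 01ed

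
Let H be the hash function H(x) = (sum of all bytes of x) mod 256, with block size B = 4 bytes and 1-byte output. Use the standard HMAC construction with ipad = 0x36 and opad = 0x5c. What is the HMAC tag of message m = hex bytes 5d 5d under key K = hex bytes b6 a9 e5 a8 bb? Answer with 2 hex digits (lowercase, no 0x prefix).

Key hex bytes b6 a9 e5 a8 bb is 5 bytes > B = 4, so hash it first: H(key) = a7, then zero-pad to 4 bytes: K' = a7 00 00 00.
K' ⊕ ipad = 91 36 36 36.  K' ⊕ opad = fb 5c 5c 5c.
Inner input = (K'⊕ipad) ∥ m = 91 36 36 36 ∥ 5d 5d.
Inner hash: sum = 145+54+54+54+93+93 = 493; mod 256 = 237 → ed.
Outer input = (K'⊕opad) ∥ inner = fb 5c 5c 5c ∥ ed.
Outer hash (tag): sum = 251+92+92+92+237 = 764; mod 256 = 252 → fc.

fc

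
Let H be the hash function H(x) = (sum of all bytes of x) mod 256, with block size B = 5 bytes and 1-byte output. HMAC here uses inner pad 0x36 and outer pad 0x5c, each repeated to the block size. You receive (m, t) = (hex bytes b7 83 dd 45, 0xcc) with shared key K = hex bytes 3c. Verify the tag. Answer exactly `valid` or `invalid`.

Key hex bytes 3c is 1 byte ≤ B = 5; zero-pad to 5 bytes: K' = 3c 00 00 00 00.
K' ⊕ ipad = 0a 36 36 36 36; K' ⊕ opad = 60 5c 5c 5c 5c.
Inner hash: sum = 10+54+54+54+54+183+131+221+69 = 830; mod 256 = 62 → 3e.
Outer hash (recomputed tag): sum = 96+92+92+92+92+62 = 526; mod 256 = 14 → 0e.
Recomputed tag = 0e; claimed = cc → mismatch.

invalid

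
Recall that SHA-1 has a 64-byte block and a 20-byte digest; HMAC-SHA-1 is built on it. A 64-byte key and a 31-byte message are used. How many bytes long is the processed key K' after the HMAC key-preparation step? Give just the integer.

Key is 64 ≤ 64 bytes, zero-padded: |K'| = 64.

64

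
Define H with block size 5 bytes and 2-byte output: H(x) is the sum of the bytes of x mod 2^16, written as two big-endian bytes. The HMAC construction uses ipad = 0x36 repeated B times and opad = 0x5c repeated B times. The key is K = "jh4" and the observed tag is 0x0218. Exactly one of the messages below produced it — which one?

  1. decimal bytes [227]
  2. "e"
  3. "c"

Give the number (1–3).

2

Key "jh4" = 6a 68 34 is 3 bytes ≤ B = 5; zero-pad to 5 bytes: K' = 6a 68 34 00 00.
K' ⊕ ipad = 5c 5e 02 36 36; K' ⊕ opad = 36 34 68 5c 5c.
m1: inner = H(5c 5e 02 36 36 e3) = 02 0b; tag = H(36 34 68 5c 5c 02 0b) = 0197
m2: inner = H(5c 5e 02 36 36 65) = 01 8d; tag = H(36 34 68 5c 5c 01 8d) = 0218 ← matches
m3: inner = H(5c 5e 02 36 36 63) = 01 8b; tag = H(36 34 68 5c 5c 01 8b) = 0216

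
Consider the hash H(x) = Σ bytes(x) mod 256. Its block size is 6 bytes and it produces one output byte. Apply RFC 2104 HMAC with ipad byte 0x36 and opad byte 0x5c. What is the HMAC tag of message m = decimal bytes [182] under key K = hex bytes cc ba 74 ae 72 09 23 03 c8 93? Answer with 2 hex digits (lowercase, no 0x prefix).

1a

Key hex bytes cc ba 74 ae 72 09 23 03 c8 93 is 10 bytes > B = 6, so hash it first: H(key) = a4, then zero-pad to 6 bytes: K' = a4 00 00 00 00 00.
K' ⊕ ipad = 92 36 36 36 36 36.  K' ⊕ opad = f8 5c 5c 5c 5c 5c.
Inner input = (K'⊕ipad) ∥ m = 92 36 36 36 36 36 ∥ b6.
Inner hash: sum = 146+54+54+54+54+54+182 = 598; mod 256 = 86 → 56.
Outer input = (K'⊕opad) ∥ inner = f8 5c 5c 5c 5c 5c ∥ 56.
Outer hash (tag): sum = 248+92+92+92+92+92+86 = 794; mod 256 = 26 → 1a.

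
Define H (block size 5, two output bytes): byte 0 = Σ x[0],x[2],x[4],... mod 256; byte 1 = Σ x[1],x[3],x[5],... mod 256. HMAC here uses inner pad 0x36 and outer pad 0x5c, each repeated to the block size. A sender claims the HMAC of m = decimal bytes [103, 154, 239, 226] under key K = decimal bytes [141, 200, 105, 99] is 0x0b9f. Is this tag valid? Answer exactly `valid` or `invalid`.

Key decimal bytes [141, 200, 105, 99] = 8d c8 69 63 is 4 bytes ≤ B = 5; zero-pad to 5 bytes: K' = 8d c8 69 63 00.
K' ⊕ ipad = bb fe 5f 55 36; K' ⊕ opad = d1 94 35 3f 5c.
Inner hash: even-index sum = 716 mod 256 = 204; odd-index sum = 681 mod 256 = 169 → cc a9.
Outer hash (recomputed tag): even-index sum = 523 mod 256 = 11; odd-index sum = 415 mod 256 = 159 → 0b 9f.
Recomputed tag = 0b9f; claimed = 0b9f → match.

valid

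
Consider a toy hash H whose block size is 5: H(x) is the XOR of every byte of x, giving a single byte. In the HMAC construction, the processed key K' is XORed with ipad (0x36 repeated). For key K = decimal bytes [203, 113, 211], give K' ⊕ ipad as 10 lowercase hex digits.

fd47e53636

Key decimal bytes [203, 113, 211] = cb 71 d3 is 3 bytes ≤ B = 5; zero-pad to 5 bytes: K' = cb 71 d3 00 00.
XOR each byte with 0x36: cb⊕36=fd, 71⊕36=47, d3⊕36=e5, 00⊕36=36, 00⊕36=36.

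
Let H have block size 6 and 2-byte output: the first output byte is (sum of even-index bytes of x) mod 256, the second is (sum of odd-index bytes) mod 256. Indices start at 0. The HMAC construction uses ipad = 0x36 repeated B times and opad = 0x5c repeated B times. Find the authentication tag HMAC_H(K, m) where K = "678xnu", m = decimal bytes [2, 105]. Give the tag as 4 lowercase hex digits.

Key "678xnu" = 36 37 38 78 6e 75 is exactly B = 6 bytes: K' = 36 37 38 78 6e 75.
K' ⊕ ipad = 00 01 0e 4e 58 43.  K' ⊕ opad = 6a 6b 64 24 32 29.
Inner input = (K'⊕ipad) ∥ m = 00 01 0e 4e 58 43 ∥ 02 69.
Inner hash: even-index sum = 104 mod 256 = 104; odd-index sum = 251 mod 256 = 251 → 68 fb.
Outer input = (K'⊕opad) ∥ inner = 6a 6b 64 24 32 29 ∥ 68 fb.
Outer hash (tag): even-index sum = 360 mod 256 = 104; odd-index sum = 435 mod 256 = 179 → 68 b3.

68b3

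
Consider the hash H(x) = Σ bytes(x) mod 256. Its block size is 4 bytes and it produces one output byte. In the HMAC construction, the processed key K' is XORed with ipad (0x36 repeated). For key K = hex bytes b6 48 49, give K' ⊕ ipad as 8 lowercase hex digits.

Key hex bytes b6 48 49 is 3 bytes ≤ B = 4; zero-pad to 4 bytes: K' = b6 48 49 00.
XOR each byte with 0x36: b6⊕36=80, 48⊕36=7e, 49⊕36=7f, 00⊕36=36.

807e7f36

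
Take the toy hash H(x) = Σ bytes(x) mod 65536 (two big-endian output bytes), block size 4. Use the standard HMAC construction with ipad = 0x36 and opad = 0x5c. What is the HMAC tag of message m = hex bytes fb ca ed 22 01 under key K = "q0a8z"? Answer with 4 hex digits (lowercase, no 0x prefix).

02fa

Key "q0a8z" = 71 30 61 38 7a is 5 bytes > B = 4, so hash it first: H(key) = 01 b4, then zero-pad to 4 bytes: K' = 01 b4 00 00.
K' ⊕ ipad = 37 82 36 36.  K' ⊕ opad = 5d e8 5c 5c.
Inner input = (K'⊕ipad) ∥ m = 37 82 36 36 ∥ fb ca ed 22 01.
Inner hash: sum = 55+130+54+54+251+202+237+34+1 = 1018 → 03 fa.
Outer input = (K'⊕opad) ∥ inner = 5d e8 5c 5c ∥ 03 fa.
Outer hash (tag): sum = 93+232+92+92+3+250 = 762 → 02 fa.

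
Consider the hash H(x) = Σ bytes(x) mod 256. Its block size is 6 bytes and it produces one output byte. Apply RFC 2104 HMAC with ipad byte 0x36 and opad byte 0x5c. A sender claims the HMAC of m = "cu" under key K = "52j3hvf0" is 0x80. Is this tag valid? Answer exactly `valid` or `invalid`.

Key "52j3hvf0" = 35 32 6a 33 68 76 66 30 is 8 bytes > B = 6, so hash it first: H(key) = 78, then zero-pad to 6 bytes: K' = 78 00 00 00 00 00.
K' ⊕ ipad = 4e 36 36 36 36 36; K' ⊕ opad = 24 5c 5c 5c 5c 5c.
Inner hash: sum = 78+54+54+54+54+54+99+117 = 564; mod 256 = 52 → 34.
Outer hash (recomputed tag): sum = 36+92+92+92+92+92+52 = 548; mod 256 = 36 → 24.
Recomputed tag = 24; claimed = 80 → mismatch.

invalid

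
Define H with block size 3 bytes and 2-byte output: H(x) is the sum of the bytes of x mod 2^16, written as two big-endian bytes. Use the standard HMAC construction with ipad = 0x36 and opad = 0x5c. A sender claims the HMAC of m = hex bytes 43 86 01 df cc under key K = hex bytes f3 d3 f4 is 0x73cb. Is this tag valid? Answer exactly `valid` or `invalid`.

Key hex bytes f3 d3 f4 is exactly B = 3 bytes: K' = f3 d3 f4.
K' ⊕ ipad = c5 e5 c2; K' ⊕ opad = af 8f a8.
Inner hash: sum = 197+229+194+67+134+1+223+204 = 1249 → 04 e1.
Outer hash (recomputed tag): sum = 175+143+168+4+225 = 715 → 02 cb.
Recomputed tag = 02cb; claimed = 73cb → mismatch.

invalid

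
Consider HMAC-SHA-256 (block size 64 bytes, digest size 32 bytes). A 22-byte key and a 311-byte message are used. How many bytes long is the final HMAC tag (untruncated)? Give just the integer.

The tag is one SHA-256 digest: 32 bytes.

32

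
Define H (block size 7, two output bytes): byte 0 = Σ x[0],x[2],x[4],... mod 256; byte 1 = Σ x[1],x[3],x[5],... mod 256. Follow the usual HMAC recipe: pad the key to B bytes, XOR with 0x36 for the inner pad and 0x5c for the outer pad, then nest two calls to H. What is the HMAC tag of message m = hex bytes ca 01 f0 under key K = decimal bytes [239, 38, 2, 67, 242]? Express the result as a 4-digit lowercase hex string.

Key decimal bytes [239, 38, 2, 67, 242] = ef 26 02 43 f2 is 5 bytes ≤ B = 7; zero-pad to 7 bytes: K' = ef 26 02 43 f2 00 00.
K' ⊕ ipad = d9 10 34 75 c4 36 36.  K' ⊕ opad = b3 7a 5e 1f ae 5c 5c.
Inner input = (K'⊕ipad) ∥ m = d9 10 34 75 c4 36 36 ∥ ca 01 f0.
Inner hash: even-index sum = 520 mod 256 = 8; odd-index sum = 629 mod 256 = 117 → 08 75.
Outer input = (K'⊕opad) ∥ inner = b3 7a 5e 1f ae 5c 5c ∥ 08 75.
Outer hash (tag): even-index sum = 656 mod 256 = 144; odd-index sum = 253 mod 256 = 253 → 90 fd.

90fd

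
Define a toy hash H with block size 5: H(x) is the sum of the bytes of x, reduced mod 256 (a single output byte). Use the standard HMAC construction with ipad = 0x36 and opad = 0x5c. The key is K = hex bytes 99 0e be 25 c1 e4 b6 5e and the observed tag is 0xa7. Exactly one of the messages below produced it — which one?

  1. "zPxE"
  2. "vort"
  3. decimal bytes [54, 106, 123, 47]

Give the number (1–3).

2

Key hex bytes 99 0e be 25 c1 e4 b6 5e is 8 bytes > B = 5, so hash it first: H(key) = 43, then zero-pad to 5 bytes: K' = 43 00 00 00 00.
K' ⊕ ipad = 75 36 36 36 36; K' ⊕ opad = 1f 5c 5c 5c 5c.
m1: inner = H(75 36 36 36 36 7a 50 78 45) = d4; tag = H(1f 5c 5c 5c 5c d4) = 63
m2: inner = H(75 36 36 36 36 76 6f 72 74) = 18; tag = H(1f 5c 5c 5c 5c 18) = a7 ← matches
m3: inner = H(75 36 36 36 36 36 6a 7b 2f) = 97; tag = H(1f 5c 5c 5c 5c 97) = 26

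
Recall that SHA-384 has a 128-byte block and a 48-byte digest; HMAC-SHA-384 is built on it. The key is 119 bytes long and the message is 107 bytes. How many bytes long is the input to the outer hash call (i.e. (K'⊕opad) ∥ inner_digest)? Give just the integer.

176

Key is 119 ≤ 128 bytes, zero-padded: |K'| = 128.
Outer input = (K'⊕opad) ∥ H(inner) → 128 + 48 = 176 bytes.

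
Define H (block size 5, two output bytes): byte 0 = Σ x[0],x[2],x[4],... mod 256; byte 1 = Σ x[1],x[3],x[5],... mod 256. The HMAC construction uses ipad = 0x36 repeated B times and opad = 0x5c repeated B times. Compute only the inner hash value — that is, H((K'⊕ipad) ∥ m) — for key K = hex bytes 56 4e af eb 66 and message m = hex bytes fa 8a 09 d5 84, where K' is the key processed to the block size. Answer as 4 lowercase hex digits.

a8dc

Key hex bytes 56 4e af eb 66 is exactly B = 5 bytes: K' = 56 4e af eb 66.
K' ⊕ ipad = 60 78 99 dd 50.
Inner input = 60 78 99 dd 50 ∥ fa 8a 09 d5 84.
Inner hash: even-index sum = 680 mod 256 = 168; odd-index sum = 732 mod 256 = 220 → a8 dc.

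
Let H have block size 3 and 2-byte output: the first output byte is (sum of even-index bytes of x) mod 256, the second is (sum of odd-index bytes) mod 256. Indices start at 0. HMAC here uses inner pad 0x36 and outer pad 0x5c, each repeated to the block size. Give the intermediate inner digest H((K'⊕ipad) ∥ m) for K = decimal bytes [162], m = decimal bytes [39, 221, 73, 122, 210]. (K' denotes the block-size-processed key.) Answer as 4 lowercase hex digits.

2178

Key decimal bytes [162] = a2 is 1 byte ≤ B = 3; zero-pad to 3 bytes: K' = a2 00 00.
K' ⊕ ipad = 94 36 36.
Inner input = 94 36 36 ∥ 27 dd 49 7a d2.
Inner hash: even-index sum = 545 mod 256 = 33; odd-index sum = 376 mod 256 = 120 → 21 78.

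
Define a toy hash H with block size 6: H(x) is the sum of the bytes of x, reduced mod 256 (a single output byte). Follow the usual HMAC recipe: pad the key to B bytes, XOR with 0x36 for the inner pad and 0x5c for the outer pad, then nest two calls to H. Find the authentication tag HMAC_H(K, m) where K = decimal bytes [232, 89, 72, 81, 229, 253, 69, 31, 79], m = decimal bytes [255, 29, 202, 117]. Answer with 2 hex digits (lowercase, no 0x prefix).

Key decimal bytes [232, 89, 72, 81, 229, 253, 69, 31, 79] = e8 59 48 51 e5 fd 45 1f 4f is 9 bytes > B = 6, so hash it first: H(key) = 6f, then zero-pad to 6 bytes: K' = 6f 00 00 00 00 00.
K' ⊕ ipad = 59 36 36 36 36 36.  K' ⊕ opad = 33 5c 5c 5c 5c 5c.
Inner input = (K'⊕ipad) ∥ m = 59 36 36 36 36 36 ∥ ff 1d ca 75.
Inner hash: sum = 89+54+54+54+54+54+255+29+202+117 = 962; mod 256 = 194 → c2.
Outer input = (K'⊕opad) ∥ inner = 33 5c 5c 5c 5c 5c ∥ c2.
Outer hash (tag): sum = 51+92+92+92+92+92+194 = 705; mod 256 = 193 → c1.

c1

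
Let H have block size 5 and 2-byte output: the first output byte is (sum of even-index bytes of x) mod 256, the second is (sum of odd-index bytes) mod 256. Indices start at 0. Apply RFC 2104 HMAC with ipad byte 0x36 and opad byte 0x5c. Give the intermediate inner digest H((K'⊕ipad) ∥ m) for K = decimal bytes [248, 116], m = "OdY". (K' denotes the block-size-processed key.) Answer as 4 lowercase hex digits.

9e20

Key decimal bytes [248, 116] = f8 74 is 2 bytes ≤ B = 5; zero-pad to 5 bytes: K' = f8 74 00 00 00.
K' ⊕ ipad = ce 42 36 36 36.
Inner input = ce 42 36 36 36 ∥ 4f 64 59.
Inner hash: even-index sum = 414 mod 256 = 158; odd-index sum = 288 mod 256 = 32 → 9e 20.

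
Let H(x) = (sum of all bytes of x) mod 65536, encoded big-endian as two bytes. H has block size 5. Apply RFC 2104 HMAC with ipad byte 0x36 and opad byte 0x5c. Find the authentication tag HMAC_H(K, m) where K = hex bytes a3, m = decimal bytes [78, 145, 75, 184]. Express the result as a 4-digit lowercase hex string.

02c1

Key hex bytes a3 is 1 byte ≤ B = 5; zero-pad to 5 bytes: K' = a3 00 00 00 00.
K' ⊕ ipad = 95 36 36 36 36.  K' ⊕ opad = ff 5c 5c 5c 5c.
Inner input = (K'⊕ipad) ∥ m = 95 36 36 36 36 ∥ 4e 91 4b b8.
Inner hash: sum = 149+54+54+54+54+78+145+75+184 = 847 → 03 4f.
Outer input = (K'⊕opad) ∥ inner = ff 5c 5c 5c 5c ∥ 03 4f.
Outer hash (tag): sum = 255+92+92+92+92+3+79 = 705 → 02 c1.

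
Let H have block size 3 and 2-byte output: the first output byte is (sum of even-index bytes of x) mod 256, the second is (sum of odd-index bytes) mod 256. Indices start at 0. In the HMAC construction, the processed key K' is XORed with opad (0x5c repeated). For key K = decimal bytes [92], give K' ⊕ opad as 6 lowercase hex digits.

Key decimal bytes [92] = 5c is 1 byte ≤ B = 3; zero-pad to 3 bytes: K' = 5c 00 00.
XOR each byte with 0x5c: 5c⊕5c=00, 00⊕5c=5c, 00⊕5c=5c.

005c5c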